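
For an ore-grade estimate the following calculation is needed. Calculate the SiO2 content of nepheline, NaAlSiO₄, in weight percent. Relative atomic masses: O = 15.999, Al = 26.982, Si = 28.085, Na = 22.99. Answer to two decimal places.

Molar mass of NaAlSiO₄ = 1·22.99 + 1·26.982 + 1·28.085 + 4·15.999 = 142.053 g/mol.
Each formula unit contains 1 Si, equivalent to 1/1 = 1.0000 mol SiO2.
M(SiO2) = 1×28.085 + 2×15.999 = 60.083 g/mol.
Mass of SiO2 per formula unit = 1.0000 × 60.083 = 60.083 g.
SiO2 wt% = 60.083 / 142.053 × 100 = 42.30%.

42.30 wt%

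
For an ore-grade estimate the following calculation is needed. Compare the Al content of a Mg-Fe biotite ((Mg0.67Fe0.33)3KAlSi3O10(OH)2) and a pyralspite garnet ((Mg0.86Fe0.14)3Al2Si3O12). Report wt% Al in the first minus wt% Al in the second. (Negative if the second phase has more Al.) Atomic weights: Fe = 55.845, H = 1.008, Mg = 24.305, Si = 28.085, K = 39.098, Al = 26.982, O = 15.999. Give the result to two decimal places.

-6.94 percentage points

Al in (Mg0.67Fe0.33)3KAlSi3O10(OH)2: molar mass 448.479 g/mol; 1×26.982 = 26.982 g → 6.02 wt%.
Al in (Mg0.86Fe0.14)3Al2Si3O12: molar mass 416.369 g/mol; 2×26.982 = 53.964 g → 12.96 wt%.
Difference = 6.02 − 12.96 = -6.94 percentage points.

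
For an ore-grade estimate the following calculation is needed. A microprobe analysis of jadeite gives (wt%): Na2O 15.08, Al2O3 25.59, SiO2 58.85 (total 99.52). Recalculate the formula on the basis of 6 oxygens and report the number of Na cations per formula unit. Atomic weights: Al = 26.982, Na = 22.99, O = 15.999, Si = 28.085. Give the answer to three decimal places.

0.988 Na apfu

Na2O (M=61.979): mol = 0.24331; Na = 0.48662, O = 0.24331.
Al2O3 (M=101.961): mol = 0.25098; Al = 0.50196, O = 0.75294.
SiO2 (M=60.083): mol = 0.97948; Si = 0.97948, O = 1.95896.
ΣO = 2.95521; factor = 6/ΣO = 2.03031.
Na apfu = 0.48662 × 2.03031 = 0.988.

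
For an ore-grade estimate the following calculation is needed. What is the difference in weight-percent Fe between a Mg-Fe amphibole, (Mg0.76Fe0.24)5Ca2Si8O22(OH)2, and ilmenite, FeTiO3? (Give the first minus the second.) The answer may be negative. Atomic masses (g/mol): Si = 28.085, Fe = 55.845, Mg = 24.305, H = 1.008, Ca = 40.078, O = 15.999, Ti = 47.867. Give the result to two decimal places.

-28.93 percentage points

M((Mg0.76Fe0.24)5Ca2Si8O22(OH)2) = 850.201 g/mol, so wt% Fe = 67.014/850.201 × 100 = 7.88%.
M(FeTiO3) = 151.709 g/mol, so wt% Fe = 55.845/151.709 × 100 = 36.81%.
7.88 − 36.81 = -28.93 pp.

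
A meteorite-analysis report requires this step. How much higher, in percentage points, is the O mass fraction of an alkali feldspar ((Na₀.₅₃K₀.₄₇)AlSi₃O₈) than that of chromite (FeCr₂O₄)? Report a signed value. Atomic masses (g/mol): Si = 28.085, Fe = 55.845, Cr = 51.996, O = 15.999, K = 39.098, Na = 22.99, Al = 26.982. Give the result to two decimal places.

O in (Na₀.₅₃K₀.₄₇)AlSi₃O₈: molar mass 269.790 g/mol; 8×15.999 = 127.992 g → 47.44 wt%.
O in FeCr₂O₄: molar mass 223.833 g/mol; 4×15.999 = 63.996 g → 28.59 wt%.
Difference = 47.44 − 28.59 = 18.85 percentage points.

18.85 percentage points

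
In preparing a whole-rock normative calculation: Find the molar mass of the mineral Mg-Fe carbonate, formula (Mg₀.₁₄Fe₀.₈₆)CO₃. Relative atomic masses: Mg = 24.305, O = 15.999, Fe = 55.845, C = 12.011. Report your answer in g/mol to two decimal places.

111.44 g/mol

Mg: 0.14 × 24.305 = 3.4027
Fe: 0.86 × 55.845 = 48.0267
C: 1 × 12.011 = 12.0110
O: 3 × 15.999 = 47.9970
Summing the contributions gives the formula mass.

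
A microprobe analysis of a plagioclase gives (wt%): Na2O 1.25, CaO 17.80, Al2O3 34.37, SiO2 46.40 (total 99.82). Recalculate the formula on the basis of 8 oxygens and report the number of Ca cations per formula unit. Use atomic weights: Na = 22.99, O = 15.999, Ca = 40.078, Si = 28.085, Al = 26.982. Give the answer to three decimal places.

1.25 wt% Na2O ÷ 61.979 g/mol = 0.02017 mol, giving 0.04034 Na and 0.02017 O.
17.80 wt% CaO ÷ 56.077 g/mol = 0.31742 mol, giving 0.31742 Ca and 0.31742 O.
34.37 wt% Al2O3 ÷ 101.961 g/mol = 0.33709 mol, giving 0.67418 Al and 1.01127 O.
46.40 wt% SiO2 ÷ 60.083 g/mol = 0.77227 mol, giving 0.77227 Si and 1.54454 O.
Oxygen sums to 2.89340; scaling by 8/2.89340 = 2.76491 puts the formula on 8 O.
Ca: 0.31742 × 2.76491 = 0.878 atoms per formula unit.

0.878 Ca apfu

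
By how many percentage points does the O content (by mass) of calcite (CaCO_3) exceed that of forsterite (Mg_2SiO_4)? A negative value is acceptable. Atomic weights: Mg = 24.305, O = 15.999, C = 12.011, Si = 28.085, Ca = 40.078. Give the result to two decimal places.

2.47 percentage points

O in CaCO_3: molar mass 100.086 g/mol; 3×15.999 = 47.997 g → 47.96 wt%.
O in Mg_2SiO_4: molar mass 140.691 g/mol; 4×15.999 = 63.996 g → 45.49 wt%.
Difference = 47.96 − 45.49 = 2.47 percentage points.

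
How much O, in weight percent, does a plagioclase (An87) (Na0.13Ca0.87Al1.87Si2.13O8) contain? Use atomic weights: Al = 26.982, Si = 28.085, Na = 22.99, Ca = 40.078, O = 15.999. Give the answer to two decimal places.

46.35 weight percent

M(Na0.13Ca0.87Al1.87Si2.13O8) = 276.126 g/mol.
O contributes 8 × 15.999 = 127.992 g per mole.
127.992/276.126 = 0.4635 → 46.35%.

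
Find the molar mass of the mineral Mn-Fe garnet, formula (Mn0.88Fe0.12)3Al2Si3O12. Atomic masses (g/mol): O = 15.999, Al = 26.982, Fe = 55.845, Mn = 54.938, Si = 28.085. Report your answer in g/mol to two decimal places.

495.35 g/mol

Mn: 2.64 × 54.938 = 145.0363
Fe: 0.36 × 55.845 = 20.1042
Al: 2 × 26.982 = 53.9640
Si: 3 × 28.085 = 84.2550
O: 12 × 15.999 = 191.9880
Summing the contributions gives the formula mass.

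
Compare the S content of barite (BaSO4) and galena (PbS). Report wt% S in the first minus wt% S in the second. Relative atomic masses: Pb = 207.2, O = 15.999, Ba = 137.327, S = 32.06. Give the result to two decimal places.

First mineral: 32.060 g S in 233.383 g formula = 13.74 wt% S.
Second mineral: 32.060 g S in 239.260 g formula = 13.40 wt% S.
13.74% − 13.40% gives a difference of 0.34 percentage points.

0.34 percentage points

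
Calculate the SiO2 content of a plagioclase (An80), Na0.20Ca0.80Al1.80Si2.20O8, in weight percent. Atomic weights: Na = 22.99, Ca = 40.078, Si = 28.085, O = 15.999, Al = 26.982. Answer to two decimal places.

48.07 wt%

Molar mass of Na0.20Ca0.80Al1.80Si2.20O8 = 0.20·22.99 + 0.80·40.078 + 1.80·26.982 + 2.20·28.085 + 8·15.999 = 275.007 g/mol.
Each formula unit contains 2.20 Si, equivalent to 2.20/1 = 2.2000 mol SiO2.
M(SiO2) = 1×28.085 + 2×15.999 = 60.083 g/mol.
Mass of SiO2 per formula unit = 2.2000 × 60.083 = 132.183 g.
SiO2 wt% = 132.183 / 275.007 × 100 = 48.07%.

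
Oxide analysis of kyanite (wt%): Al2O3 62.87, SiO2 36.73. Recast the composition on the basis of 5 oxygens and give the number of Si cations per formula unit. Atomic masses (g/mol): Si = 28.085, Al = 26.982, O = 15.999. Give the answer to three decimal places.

Al2O3: 62.87/101.961 = 0.61661 mol → 1.23322 mol Al, 1.84983 mol O.
SiO2: 36.73/60.083 = 0.61132 mol → 0.61132 mol Si, 1.22264 mol O.
Total oxygen = 3.07247 mol. Normalization factor = 5/3.07247 = 1.62736.
Si per 5 O = 0.61132 × 1.62736 = 0.995.

0.995 Si apfu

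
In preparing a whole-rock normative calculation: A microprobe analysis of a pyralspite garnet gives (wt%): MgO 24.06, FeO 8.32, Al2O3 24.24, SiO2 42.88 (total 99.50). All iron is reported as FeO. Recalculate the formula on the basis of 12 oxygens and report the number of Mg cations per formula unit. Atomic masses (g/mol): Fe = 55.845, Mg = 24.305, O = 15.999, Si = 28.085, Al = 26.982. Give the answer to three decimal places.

2.511 Mg apfu

MgO: 24.06/40.304 = 0.59696 mol → 0.59696 mol Mg, 0.59696 mol O.
FeO: 8.32/71.844 = 0.11581 mol → 0.11581 mol Fe, 0.11581 mol O.
Al2O3: 24.24/101.961 = 0.23774 mol → 0.47548 mol Al, 0.71322 mol O.
SiO2: 42.88/60.083 = 0.71368 mol → 0.71368 mol Si, 1.42736 mol O.
Total oxygen = 2.85335 mol. Normalization factor = 12/2.85335 = 4.20558.
Mg per 12 O = 0.59696 × 4.20558 = 2.511.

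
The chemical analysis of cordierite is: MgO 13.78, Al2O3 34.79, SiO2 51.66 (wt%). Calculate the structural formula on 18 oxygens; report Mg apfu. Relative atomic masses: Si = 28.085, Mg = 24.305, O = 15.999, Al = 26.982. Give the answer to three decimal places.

MgO: 13.78/40.304 = 0.34190 mol → 0.34190 mol Mg, 0.34190 mol O.
Al2O3: 34.79/101.961 = 0.34121 mol → 0.68242 mol Al, 1.02363 mol O.
SiO2: 51.66/60.083 = 0.85981 mol → 0.85981 mol Si, 1.71962 mol O.
Total oxygen = 3.08515 mol. Normalization factor = 18/3.08515 = 5.83440.
Mg per 18 O = 0.34190 × 5.83440 = 1.995.

1.995 Mg apfu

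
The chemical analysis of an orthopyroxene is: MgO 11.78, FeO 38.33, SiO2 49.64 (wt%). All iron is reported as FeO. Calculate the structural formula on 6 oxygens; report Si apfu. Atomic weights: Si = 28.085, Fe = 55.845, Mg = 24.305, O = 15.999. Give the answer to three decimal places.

11.78 wt% MgO ÷ 40.304 g/mol = 0.29228 mol, giving 0.29228 Mg and 0.29228 O.
38.33 wt% FeO ÷ 71.844 g/mol = 0.53352 mol, giving 0.53352 Fe and 0.53352 O.
49.64 wt% SiO2 ÷ 60.083 g/mol = 0.82619 mol, giving 0.82619 Si and 1.65238 O.
Oxygen sums to 2.47818; scaling by 6/2.47818 = 2.42113 puts the formula on 6 O.
Si: 0.82619 × 2.42113 = 2.000 atoms per formula unit.

2.000 Si apfu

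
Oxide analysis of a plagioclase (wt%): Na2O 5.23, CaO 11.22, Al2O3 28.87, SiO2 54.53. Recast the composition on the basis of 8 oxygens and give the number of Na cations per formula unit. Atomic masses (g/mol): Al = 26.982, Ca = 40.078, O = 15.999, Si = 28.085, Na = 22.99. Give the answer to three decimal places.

0.458 Na apfu

Na2O (M=61.979): mol = 0.08438; Na = 0.16876, O = 0.08438.
CaO (M=56.077): mol = 0.20008; Ca = 0.20008, O = 0.20008.
Al2O3 (M=101.961): mol = 0.28315; Al = 0.56630, O = 0.84945.
SiO2 (M=60.083): mol = 0.90758; Si = 0.90758, O = 1.81516.
ΣO = 2.94907; factor = 8/ΣO = 2.71272.
Na apfu = 0.16876 × 2.71272 = 0.458.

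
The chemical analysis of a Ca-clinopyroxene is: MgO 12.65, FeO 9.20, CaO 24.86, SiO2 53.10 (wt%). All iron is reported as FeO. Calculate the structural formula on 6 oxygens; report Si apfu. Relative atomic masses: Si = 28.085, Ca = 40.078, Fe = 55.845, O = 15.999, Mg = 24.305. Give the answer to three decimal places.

1.999 Si apfu

12.65 wt% MgO ÷ 40.304 g/mol = 0.31386 mol, giving 0.31386 Mg and 0.31386 O.
9.20 wt% FeO ÷ 71.844 g/mol = 0.12806 mol, giving 0.12806 Fe and 0.12806 O.
24.86 wt% CaO ÷ 56.077 g/mol = 0.44332 mol, giving 0.44332 Ca and 0.44332 O.
53.10 wt% SiO2 ÷ 60.083 g/mol = 0.88378 mol, giving 0.88378 Si and 1.76756 O.
Oxygen sums to 2.65280; scaling by 6/2.65280 = 2.26176 puts the formula on 6 O.
Si: 0.88378 × 2.26176 = 1.999 atoms per formula unit.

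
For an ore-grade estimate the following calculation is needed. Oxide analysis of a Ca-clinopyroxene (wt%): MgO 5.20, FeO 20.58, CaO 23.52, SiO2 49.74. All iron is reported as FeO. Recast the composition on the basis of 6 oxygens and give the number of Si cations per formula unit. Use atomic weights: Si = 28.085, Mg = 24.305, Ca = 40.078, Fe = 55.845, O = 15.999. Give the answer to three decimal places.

5.20 wt% MgO ÷ 40.304 g/mol = 0.12902 mol, giving 0.12902 Mg and 0.12902 O.
20.58 wt% FeO ÷ 71.844 g/mol = 0.28645 mol, giving 0.28645 Fe and 0.28645 O.
23.52 wt% CaO ÷ 56.077 g/mol = 0.41942 mol, giving 0.41942 Ca and 0.41942 O.
49.74 wt% SiO2 ÷ 60.083 g/mol = 0.82785 mol, giving 0.82785 Si and 1.65570 O.
Oxygen sums to 2.49059; scaling by 6/2.49059 = 2.40907 puts the formula on 6 O.
Si: 0.82785 × 2.40907 = 1.994 atoms per formula unit.

1.994 Si apfu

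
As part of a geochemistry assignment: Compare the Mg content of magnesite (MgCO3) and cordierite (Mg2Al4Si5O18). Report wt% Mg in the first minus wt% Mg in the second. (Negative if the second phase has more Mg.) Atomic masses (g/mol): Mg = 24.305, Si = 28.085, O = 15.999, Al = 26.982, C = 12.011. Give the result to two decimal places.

20.52 percentage points

M(MgCO3) = 84.313 g/mol, so wt% Mg = 24.305/84.313 × 100 = 28.83%.
M(Mg2Al4Si5O18) = 584.945 g/mol, so wt% Mg = 48.610/584.945 × 100 = 8.31%.
28.83 − 8.31 = 20.52 pp.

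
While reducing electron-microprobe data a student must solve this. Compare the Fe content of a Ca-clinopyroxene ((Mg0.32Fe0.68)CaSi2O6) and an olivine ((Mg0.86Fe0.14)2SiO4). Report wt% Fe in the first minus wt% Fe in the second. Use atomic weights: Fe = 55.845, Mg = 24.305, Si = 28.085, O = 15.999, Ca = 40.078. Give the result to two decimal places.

First mineral: 37.975 g Fe in 237.994 g formula = 15.96 wt% Fe.
Second mineral: 15.637 g Fe in 149.522 g formula = 10.46 wt% Fe.
15.96% − 10.46% gives a difference of 5.50 percentage points.

5.50 percentage points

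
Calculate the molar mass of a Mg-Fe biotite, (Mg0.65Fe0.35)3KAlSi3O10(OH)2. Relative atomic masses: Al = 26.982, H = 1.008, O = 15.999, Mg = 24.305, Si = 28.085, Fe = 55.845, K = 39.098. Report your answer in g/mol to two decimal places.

450.37 g/mol

The formula mass is the sum 1.95·24.305 + 1.05·55.845 + 1·39.098 + 1·26.982 + 3·28.085 + 12·15.999 + 2·1.008.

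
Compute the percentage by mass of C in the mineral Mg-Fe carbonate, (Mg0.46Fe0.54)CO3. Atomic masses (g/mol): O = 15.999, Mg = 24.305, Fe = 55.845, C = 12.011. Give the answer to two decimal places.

11.85 mass %

M((Mg0.46Fe0.54)CO3) = 101.345 g/mol.
C contributes 1 × 12.011 = 12.011 g per mole.
12.011/101.345 = 0.1185 → 11.85%.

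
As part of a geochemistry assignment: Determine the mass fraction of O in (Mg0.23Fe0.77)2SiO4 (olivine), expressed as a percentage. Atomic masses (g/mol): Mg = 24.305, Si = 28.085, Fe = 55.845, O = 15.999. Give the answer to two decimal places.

Molar mass of (Mg0.23Fe0.77)2SiO4: 0.46×24.305 + 1.54×55.845 + 1×28.085 + 4×15.999 = 189.263 g/mol.
Mass of O per formula unit: 4 × 15.999 = 63.996 g.
Weight fraction O = 63.996 / 189.263 = 0.3381.

33.81 mass %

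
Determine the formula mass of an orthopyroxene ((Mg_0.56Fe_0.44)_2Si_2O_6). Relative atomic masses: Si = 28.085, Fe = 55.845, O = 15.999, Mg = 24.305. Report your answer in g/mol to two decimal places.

228.53 g/mol

M = 1.12×24.305 + 0.88×55.845 + 2×28.085 + 6×15.999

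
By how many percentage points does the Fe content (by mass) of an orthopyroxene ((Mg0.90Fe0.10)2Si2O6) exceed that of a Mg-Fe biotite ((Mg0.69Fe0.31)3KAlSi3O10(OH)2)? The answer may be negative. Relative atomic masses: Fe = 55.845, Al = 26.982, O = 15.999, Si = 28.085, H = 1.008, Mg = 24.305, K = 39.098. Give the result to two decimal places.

Fe in (Mg0.90Fe0.10)2Si2O6: molar mass 207.082 g/mol; 0.20×55.845 = 11.169 g → 5.39 wt%.
Fe in (Mg0.69Fe0.31)3KAlSi3O10(OH)2: molar mass 446.586 g/mol; 0.93×55.845 = 51.936 g → 11.63 wt%.
Difference = 5.39 − 11.63 = -6.24 percentage points.

-6.24 percentage points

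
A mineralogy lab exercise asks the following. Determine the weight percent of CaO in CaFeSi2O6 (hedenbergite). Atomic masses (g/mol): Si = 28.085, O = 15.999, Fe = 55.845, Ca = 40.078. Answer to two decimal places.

Molar mass of CaFeSi2O6 = 1×40.078 + 1×55.845 + 2×28.085 + 6×15.999 = 248.087 g/mol.
Each formula unit contains 1 Ca, equivalent to 1/1 = 1.0000 mol CaO.
M(CaO) = 1×40.078 + 1×15.999 = 56.077 g/mol.
Mass of CaO per formula unit = 1.0000 × 56.077 = 56.077 g.
CaO wt% = 56.077 / 248.087 × 100 = 22.60%.

22.60 wt%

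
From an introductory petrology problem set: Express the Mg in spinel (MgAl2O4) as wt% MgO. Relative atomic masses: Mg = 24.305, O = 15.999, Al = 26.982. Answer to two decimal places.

Molar mass of MgAl2O4 = 1·24.305 + 2·26.982 + 4·15.999 = 142.265 g/mol.
Each formula unit contains 1 Mg, equivalent to 1/1 = 1.0000 mol MgO.
M(MgO) = 1×24.305 + 1×15.999 = 40.304 g/mol.
Mass of MgO per formula unit = 1.0000 × 40.304 = 40.304 g.
MgO wt% = 40.304 / 142.265 × 100 = 28.33%.

28.33 wt%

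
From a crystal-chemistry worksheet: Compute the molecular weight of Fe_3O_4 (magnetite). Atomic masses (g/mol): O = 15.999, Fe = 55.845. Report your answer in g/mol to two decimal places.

231.53 g/mol

The formula mass is the sum 3(55.845) + 4(15.999).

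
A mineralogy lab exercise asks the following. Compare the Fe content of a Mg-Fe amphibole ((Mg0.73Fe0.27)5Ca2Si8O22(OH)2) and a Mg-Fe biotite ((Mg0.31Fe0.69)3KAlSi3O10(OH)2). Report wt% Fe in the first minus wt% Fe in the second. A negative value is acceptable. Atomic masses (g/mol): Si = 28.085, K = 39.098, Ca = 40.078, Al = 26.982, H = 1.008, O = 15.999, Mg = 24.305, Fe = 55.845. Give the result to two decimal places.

-15.14 percentage points

Fe in (Mg0.73Fe0.27)5Ca2Si8O22(OH)2: molar mass 854.932 g/mol; 1.35×55.845 = 75.391 g → 8.82 wt%.
Fe in (Mg0.31Fe0.69)3KAlSi3O10(OH)2: molar mass 482.542 g/mol; 2.07×55.845 = 115.599 g → 23.96 wt%.
Difference = 8.82 − 23.96 = -15.14 percentage points.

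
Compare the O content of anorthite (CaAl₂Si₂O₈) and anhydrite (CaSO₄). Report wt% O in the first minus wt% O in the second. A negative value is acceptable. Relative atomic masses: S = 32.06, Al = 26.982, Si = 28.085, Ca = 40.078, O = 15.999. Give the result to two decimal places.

O in CaAl₂Si₂O₈: molar mass 278.204 g/mol; 8×15.999 = 127.992 g → 46.01 wt%.
O in CaSO₄: molar mass 136.134 g/mol; 4×15.999 = 63.996 g → 47.01 wt%.
Difference = 46.01 − 47.01 = -1.00 percentage points.

-1.00 percentage points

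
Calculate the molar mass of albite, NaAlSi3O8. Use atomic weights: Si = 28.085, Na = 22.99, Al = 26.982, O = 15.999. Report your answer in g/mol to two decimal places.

Na: 1 × 22.99 = 22.9900
Al: 1 × 26.982 = 26.9820
Si: 3 × 28.085 = 84.2550
O: 8 × 15.999 = 127.9920
Summing the contributions gives the formula mass.

262.22 g/mol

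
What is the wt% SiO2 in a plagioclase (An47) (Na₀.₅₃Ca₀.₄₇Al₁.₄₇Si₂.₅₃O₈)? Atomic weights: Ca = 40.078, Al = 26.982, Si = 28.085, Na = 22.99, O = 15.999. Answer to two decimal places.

Formula mass = 269.732 g/mol.
2.53 Si → 2.5300 mol SiO2 per formula unit; M(SiO2) = 60.083, so SiO2 mass = 152.010 g.
152.010/269.732 × 100 = 56.36 wt%.

56.36 wt%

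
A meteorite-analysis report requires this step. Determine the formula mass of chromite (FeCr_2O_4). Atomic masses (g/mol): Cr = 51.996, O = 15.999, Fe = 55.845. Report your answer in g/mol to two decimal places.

Fe: 1 × 55.845 = 55.8450
Cr: 2 × 51.996 = 103.9920
O: 4 × 15.999 = 63.9960
Summing the contributions gives the formula mass.

223.83 g/mol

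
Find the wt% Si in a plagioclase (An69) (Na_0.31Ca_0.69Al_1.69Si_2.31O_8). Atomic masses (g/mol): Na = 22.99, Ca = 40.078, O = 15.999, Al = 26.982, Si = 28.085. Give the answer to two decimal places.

23.74 weight percent

Molar mass of Na_0.31Ca_0.69Al_1.69Si_2.31O_8: 0.31×22.99 + 0.69×40.078 + 1.69×26.982 + 2.31×28.085 + 8×15.999 = 273.249 g/mol.
Mass of Si per formula unit: 2.31 × 28.085 = 64.876 g.
Weight fraction Si = 64.876 / 273.249 = 0.2374.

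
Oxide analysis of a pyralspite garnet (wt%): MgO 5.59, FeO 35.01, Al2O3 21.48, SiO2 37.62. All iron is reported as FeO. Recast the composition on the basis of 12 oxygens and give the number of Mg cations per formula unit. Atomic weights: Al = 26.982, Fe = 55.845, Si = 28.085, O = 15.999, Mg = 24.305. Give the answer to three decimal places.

MgO: 5.59/40.304 = 0.13870 mol → 0.13870 mol Mg, 0.13870 mol O.
FeO: 35.01/71.844 = 0.48731 mol → 0.48731 mol Fe, 0.48731 mol O.
Al2O3: 21.48/101.961 = 0.21067 mol → 0.42134 mol Al, 0.63201 mol O.
SiO2: 37.62/60.083 = 0.62613 mol → 0.62613 mol Si, 1.25226 mol O.
Total oxygen = 2.51028 mol. Normalization factor = 12/2.51028 = 4.78034.
Mg per 12 O = 0.13870 × 4.78034 = 0.663.

0.663 Mg apfu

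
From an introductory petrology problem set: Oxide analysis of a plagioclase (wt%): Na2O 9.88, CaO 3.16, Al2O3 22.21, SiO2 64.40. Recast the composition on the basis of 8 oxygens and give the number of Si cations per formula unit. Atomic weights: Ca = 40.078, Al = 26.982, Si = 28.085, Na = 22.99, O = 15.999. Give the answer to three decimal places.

Na2O: 9.88/61.979 = 0.15941 mol → 0.31882 mol Na, 0.15941 mol O.
CaO: 3.16/56.077 = 0.05635 mol → 0.05635 mol Ca, 0.05635 mol O.
Al2O3: 22.21/101.961 = 0.21783 mol → 0.43566 mol Al, 0.65349 mol O.
SiO2: 64.40/60.083 = 1.07185 mol → 1.07185 mol Si, 2.14370 mol O.
Total oxygen = 3.01295 mol. Normalization factor = 8/3.01295 = 2.65521.
Si per 8 O = 1.07185 × 2.65521 = 2.846.

2.846 Si apfu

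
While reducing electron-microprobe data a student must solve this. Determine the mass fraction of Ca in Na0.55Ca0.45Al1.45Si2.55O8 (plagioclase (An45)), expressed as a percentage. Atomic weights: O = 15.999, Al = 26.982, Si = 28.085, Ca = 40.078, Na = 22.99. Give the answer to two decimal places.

6.69 wt%

Formula mass = 0.55*22.99 + 0.45*40.078 + 1.45*26.982 + 2.55*28.085 + 8*15.999 = 269.412 g/mol, of which 18.035 g is Ca.
So Ca makes up 18.035/269.412 = 0.0669 of the mass, i.e. 6.69%.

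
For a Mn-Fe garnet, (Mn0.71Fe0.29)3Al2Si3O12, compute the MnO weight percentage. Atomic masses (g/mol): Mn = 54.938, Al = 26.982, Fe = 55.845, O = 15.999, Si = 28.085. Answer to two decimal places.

30.47 wt%

Molar mass of (Mn0.71Fe0.29)3Al2Si3O12 = 2.13*54.938 + 0.87*55.845 + 2*26.982 + 3*28.085 + 12*15.999 = 495.810 g/mol.
Each formula unit contains 2.13 Mn, equivalent to 2.13/1 = 2.1300 mol MnO.
M(MnO) = 1×54.938 + 1×15.999 = 70.937 g/mol.
Mass of MnO per formula unit = 2.1300 × 70.937 = 151.096 g.
MnO wt% = 151.096 / 495.810 × 100 = 30.47%.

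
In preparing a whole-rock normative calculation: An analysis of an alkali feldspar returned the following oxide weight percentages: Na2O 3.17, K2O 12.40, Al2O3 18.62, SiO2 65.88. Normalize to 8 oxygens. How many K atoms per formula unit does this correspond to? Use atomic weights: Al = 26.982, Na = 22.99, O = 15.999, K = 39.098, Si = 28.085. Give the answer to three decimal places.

0.720 K apfu

Na2O (M=61.979): mol = 0.05115; Na = 0.10230, O = 0.05115.
K2O (M=94.195): mol = 0.13164; K = 0.26328, O = 0.13164.
Al2O3 (M=101.961): mol = 0.18262; Al = 0.36524, O = 0.54786.
SiO2 (M=60.083): mol = 1.09648; Si = 1.09648, O = 2.19296.
ΣO = 2.92361; factor = 8/ΣO = 2.73634.
K apfu = 0.26328 × 2.73634 = 0.720.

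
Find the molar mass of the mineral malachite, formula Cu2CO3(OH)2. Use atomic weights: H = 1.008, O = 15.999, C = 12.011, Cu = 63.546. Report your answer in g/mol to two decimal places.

Cu: 2 × 63.546 = 127.0920
C: 1 × 12.011 = 12.0110
O: 5 × 15.999 = 79.9950
H: 2 × 1.008 = 2.0160
Summing the contributions gives the formula mass.

221.11 g/mol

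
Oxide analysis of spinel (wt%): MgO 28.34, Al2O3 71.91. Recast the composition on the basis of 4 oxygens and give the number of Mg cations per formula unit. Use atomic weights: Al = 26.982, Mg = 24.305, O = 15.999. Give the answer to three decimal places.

0.998 Mg apfu

MgO: 28.34/40.304 = 0.70316 mol → 0.70316 mol Mg, 0.70316 mol O.
Al2O3: 71.91/101.961 = 0.70527 mol → 1.41054 mol Al, 2.11581 mol O.
Total oxygen = 2.81897 mol. Normalization factor = 4/2.81897 = 1.41896.
Mg per 4 O = 0.70316 × 1.41896 = 0.998.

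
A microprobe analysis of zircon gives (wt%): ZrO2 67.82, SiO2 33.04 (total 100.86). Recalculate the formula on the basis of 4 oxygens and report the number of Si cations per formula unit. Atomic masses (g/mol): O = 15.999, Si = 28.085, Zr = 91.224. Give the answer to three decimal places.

1.000 Si apfu

ZrO2 (M=123.222): mol = 0.55039; Zr = 0.55039, O = 1.10078.
SiO2 (M=60.083): mol = 0.54991; Si = 0.54991, O = 1.09982.
ΣO = 2.20060; factor = 4/ΣO = 1.81769.
Si apfu = 0.54991 × 1.81769 = 1.000.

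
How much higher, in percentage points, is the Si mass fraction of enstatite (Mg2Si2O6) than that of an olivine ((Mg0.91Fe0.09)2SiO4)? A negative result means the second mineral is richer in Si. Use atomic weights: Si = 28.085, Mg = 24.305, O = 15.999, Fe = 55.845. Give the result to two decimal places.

8.79 percentage points

M(Mg2Si2O6) = 200.774 g/mol, so wt% Si = 56.170/200.774 × 100 = 27.98%.
M((Mg0.91Fe0.09)2SiO4) = 146.368 g/mol, so wt% Si = 28.085/146.368 × 100 = 19.19%.
27.98 − 19.19 = 8.79 pp.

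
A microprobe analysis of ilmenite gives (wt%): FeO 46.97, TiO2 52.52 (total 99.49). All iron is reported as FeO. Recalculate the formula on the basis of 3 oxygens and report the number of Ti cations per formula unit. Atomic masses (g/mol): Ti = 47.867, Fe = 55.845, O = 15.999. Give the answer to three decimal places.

FeO (M=71.844): mol = 0.65378; Fe = 0.65378, O = 0.65378.
TiO2 (M=79.865): mol = 0.65761; Ti = 0.65761, O = 1.31522.
ΣO = 1.96900; factor = 3/ΣO = 1.52362.
Ti apfu = 0.65761 × 1.52362 = 1.002.

1.002 Ti apfu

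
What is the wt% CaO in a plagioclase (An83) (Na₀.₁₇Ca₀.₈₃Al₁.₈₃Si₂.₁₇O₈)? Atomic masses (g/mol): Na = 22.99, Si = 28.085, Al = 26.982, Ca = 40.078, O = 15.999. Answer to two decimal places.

M(Na₀.₁₇Ca₀.₈₃Al₁.₈₃Si₂.₁₇O₈) = 275.487 g/mol; M(CaO) = 56.077 g/mol.
Moles CaO per formula unit = 0.83 Ca ÷ 1 = 0.8300.
CaO fraction = (0.8300 × 56.077) / 275.487 = 46.544/275.487 = 0.1690.

16.90 wt%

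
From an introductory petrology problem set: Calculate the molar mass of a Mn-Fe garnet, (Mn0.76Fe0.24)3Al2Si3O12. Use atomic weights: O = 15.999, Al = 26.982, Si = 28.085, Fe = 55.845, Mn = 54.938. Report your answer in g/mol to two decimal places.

Mn: 2.28 × 54.938 = 125.2586
Fe: 0.72 × 55.845 = 40.2084
Al: 2 × 26.982 = 53.9640
Si: 3 × 28.085 = 84.2550
O: 12 × 15.999 = 191.9880
Summing the contributions gives the formula mass.

495.67 g/mol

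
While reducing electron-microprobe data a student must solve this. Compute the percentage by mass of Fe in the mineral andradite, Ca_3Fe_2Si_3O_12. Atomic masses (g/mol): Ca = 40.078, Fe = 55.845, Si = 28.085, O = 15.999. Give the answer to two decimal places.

21.98 wt%

Molar mass of Ca_3Fe_2Si_3O_12: 3×40.078 + 2×55.845 + 3×28.085 + 12×15.999 = 508.167 g/mol.
Mass of Fe per formula unit: 2 × 55.845 = 111.690 g.
Weight fraction Fe = 111.690 / 508.167 = 0.2198.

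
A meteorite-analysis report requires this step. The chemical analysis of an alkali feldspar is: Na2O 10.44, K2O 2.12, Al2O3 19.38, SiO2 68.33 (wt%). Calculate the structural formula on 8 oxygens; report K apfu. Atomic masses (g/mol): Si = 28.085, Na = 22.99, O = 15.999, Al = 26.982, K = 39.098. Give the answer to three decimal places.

10.44 wt% Na2O ÷ 61.979 g/mol = 0.16844 mol, giving 0.33688 Na and 0.16844 O.
2.12 wt% K2O ÷ 94.195 g/mol = 0.02251 mol, giving 0.04502 K and 0.02251 O.
19.38 wt% Al2O3 ÷ 101.961 g/mol = 0.19007 mol, giving 0.38014 Al and 0.57021 O.
68.33 wt% SiO2 ÷ 60.083 g/mol = 1.13726 mol, giving 1.13726 Si and 2.27452 O.
Oxygen sums to 3.03568; scaling by 8/3.03568 = 2.63532 puts the formula on 8 O.
K: 0.04502 × 2.63532 = 0.119 atoms per formula unit.

0.119 K apfu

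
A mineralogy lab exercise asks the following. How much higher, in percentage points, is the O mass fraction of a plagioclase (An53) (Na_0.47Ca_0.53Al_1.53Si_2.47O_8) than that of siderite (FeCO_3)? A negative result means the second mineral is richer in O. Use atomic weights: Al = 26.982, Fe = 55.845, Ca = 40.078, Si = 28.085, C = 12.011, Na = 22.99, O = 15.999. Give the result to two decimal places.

M(Na_0.47Ca_0.53Al_1.53Si_2.47O_8) = 270.691 g/mol, so wt% O = 127.992/270.691 × 100 = 47.28%.
M(FeCO_3) = 115.853 g/mol, so wt% O = 47.997/115.853 × 100 = 41.43%.
47.28 − 41.43 = 5.85 pp.

5.85 percentage points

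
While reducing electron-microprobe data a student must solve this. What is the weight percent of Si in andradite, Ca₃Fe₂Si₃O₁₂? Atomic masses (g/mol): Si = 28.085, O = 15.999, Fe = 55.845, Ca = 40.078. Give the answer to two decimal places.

Formula mass = 3·40.078 + 2·55.845 + 3·28.085 + 12·15.999 = 508.167 g/mol, of which 84.255 g is Si.
So Si makes up 84.255/508.167 = 0.1658 of the mass, i.e. 16.58%.

16.58 weight percent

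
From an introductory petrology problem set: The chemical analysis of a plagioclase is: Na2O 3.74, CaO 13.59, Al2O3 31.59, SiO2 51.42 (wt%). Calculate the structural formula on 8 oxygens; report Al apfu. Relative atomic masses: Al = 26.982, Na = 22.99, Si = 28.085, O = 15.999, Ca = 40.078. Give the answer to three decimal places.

3.74 wt% Na2O ÷ 61.979 g/mol = 0.06034 mol, giving 0.12068 Na and 0.06034 O.
13.59 wt% CaO ÷ 56.077 g/mol = 0.24235 mol, giving 0.24235 Ca and 0.24235 O.
31.59 wt% Al2O3 ÷ 101.961 g/mol = 0.30982 mol, giving 0.61964 Al and 0.92946 O.
51.42 wt% SiO2 ÷ 60.083 g/mol = 0.85582 mol, giving 0.85582 Si and 1.71164 O.
Oxygen sums to 2.94379; scaling by 8/2.94379 = 2.71759 puts the formula on 8 O.
Al: 0.61964 × 2.71759 = 1.684 atoms per formula unit.

1.684 Al apfu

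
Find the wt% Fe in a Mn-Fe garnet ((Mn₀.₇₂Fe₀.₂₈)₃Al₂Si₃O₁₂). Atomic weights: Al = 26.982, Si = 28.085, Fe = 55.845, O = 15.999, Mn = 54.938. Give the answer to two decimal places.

Molar mass of (Mn₀.₇₂Fe₀.₂₈)₃Al₂Si₃O₁₂: 2.16*54.938 + 0.84*55.845 + 2*26.982 + 3*28.085 + 12*15.999 = 495.783 g/mol.
Mass of Fe per formula unit: 0.84 × 55.845 = 46.910 g.
Weight fraction Fe = 46.910 / 495.783 = 0.0946.

9.46 mass %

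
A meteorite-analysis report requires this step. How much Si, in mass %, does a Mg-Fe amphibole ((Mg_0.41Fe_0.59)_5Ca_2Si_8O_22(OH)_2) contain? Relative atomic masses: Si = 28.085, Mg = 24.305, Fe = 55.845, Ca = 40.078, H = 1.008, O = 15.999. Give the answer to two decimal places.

24.82 mass %

Molar mass of (Mg_0.41Fe_0.59)_5Ca_2Si_8O_22(OH)_2: 2.05*24.305 + 2.95*55.845 + 2*40.078 + 8*28.085 + 24*15.999 + 2*1.008 = 905.396 g/mol.
Mass of Si per formula unit: 8 × 28.085 = 224.680 g.
Weight fraction Si = 224.680 / 905.396 = 0.2482.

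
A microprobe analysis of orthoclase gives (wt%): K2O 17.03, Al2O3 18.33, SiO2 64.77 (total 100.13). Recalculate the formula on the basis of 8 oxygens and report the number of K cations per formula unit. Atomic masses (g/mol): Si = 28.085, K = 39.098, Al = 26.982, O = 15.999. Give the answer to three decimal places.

K2O (M=94.195): mol = 0.18080; K = 0.36160, O = 0.18080.
Al2O3 (M=101.961): mol = 0.17977; Al = 0.35954, O = 0.53931.
SiO2 (M=60.083): mol = 1.07801; Si = 1.07801, O = 2.15602.
ΣO = 2.87613; factor = 8/ΣO = 2.78152.
K apfu = 0.36160 × 2.78152 = 1.006.

1.006 K apfu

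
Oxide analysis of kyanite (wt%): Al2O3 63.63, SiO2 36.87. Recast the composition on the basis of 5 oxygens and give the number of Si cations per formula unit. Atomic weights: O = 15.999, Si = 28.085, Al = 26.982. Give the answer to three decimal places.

Al2O3 (M=101.961): mol = 0.62406; Al = 1.24812, O = 1.87218.
SiO2 (M=60.083): mol = 0.61365; Si = 0.61365, O = 1.22730.
ΣO = 3.09948; factor = 5/ΣO = 1.61317.
Si apfu = 0.61365 × 1.61317 = 0.990.

0.990 Si apfu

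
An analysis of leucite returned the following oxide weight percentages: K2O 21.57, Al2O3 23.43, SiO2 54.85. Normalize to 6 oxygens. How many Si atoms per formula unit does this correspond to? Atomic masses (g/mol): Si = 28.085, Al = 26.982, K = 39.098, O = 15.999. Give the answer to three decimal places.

K2O (M=94.195): mol = 0.22899; K = 0.45798, O = 0.22899.
Al2O3 (M=101.961): mol = 0.22979; Al = 0.45958, O = 0.68937.
SiO2 (M=60.083): mol = 0.91290; Si = 0.91290, O = 1.82580.
ΣO = 2.74416; factor = 6/ΣO = 2.18646.
Si apfu = 0.91290 × 2.18646 = 1.996.

1.996 Si apfu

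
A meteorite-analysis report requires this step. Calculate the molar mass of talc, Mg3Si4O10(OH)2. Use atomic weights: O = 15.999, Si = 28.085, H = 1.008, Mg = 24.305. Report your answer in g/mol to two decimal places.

379.26 g/mol

The formula mass is the sum 3*24.305 + 4*28.085 + 12*15.999 + 2*1.008.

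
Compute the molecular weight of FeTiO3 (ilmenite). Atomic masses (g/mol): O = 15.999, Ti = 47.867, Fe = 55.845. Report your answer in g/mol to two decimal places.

Fe: 1 × 55.845 = 55.8450
Ti: 1 × 47.867 = 47.8670
O: 3 × 15.999 = 47.9970
Summing the contributions gives the formula mass.

151.71 g/mol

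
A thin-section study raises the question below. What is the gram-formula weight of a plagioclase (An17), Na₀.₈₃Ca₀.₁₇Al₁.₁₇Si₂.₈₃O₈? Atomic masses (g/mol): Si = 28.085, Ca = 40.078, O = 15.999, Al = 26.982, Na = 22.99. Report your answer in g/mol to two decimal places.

The formula mass is the sum 0.83*22.99 + 0.17*40.078 + 1.17*26.982 + 2.83*28.085 + 8*15.999.

264.94 g/mol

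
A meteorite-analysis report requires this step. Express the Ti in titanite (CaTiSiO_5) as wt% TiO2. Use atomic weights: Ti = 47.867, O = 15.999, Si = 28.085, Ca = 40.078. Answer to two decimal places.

Formula mass = 196.025 g/mol.
1 Ti → 1.0000 mol TiO2 per formula unit; M(TiO2) = 79.865, so TiO2 mass = 79.865 g.
79.865/196.025 × 100 = 40.74 wt%.

40.74 wt%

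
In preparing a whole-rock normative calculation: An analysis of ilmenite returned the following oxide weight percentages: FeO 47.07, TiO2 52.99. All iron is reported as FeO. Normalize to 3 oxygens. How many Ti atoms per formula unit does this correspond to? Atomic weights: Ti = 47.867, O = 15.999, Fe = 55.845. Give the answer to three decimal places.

1.004 Ti apfu

FeO: 47.07/71.844 = 0.65517 mol → 0.65517 mol Fe, 0.65517 mol O.
TiO2: 52.99/79.865 = 0.66349 mol → 0.66349 mol Ti, 1.32698 mol O.
Total oxygen = 1.98215 mol. Normalization factor = 3/1.98215 = 1.51351.
Ti per 3 O = 0.66349 × 1.51351 = 1.004.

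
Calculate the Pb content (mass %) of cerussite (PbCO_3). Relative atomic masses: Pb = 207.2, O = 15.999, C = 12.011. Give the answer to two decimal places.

77.54 mass %

M(PbCO_3) = 267.208 g/mol.
Pb contributes 1 × 207.2 = 207.200 g per mole.
207.200/267.208 = 0.7754 → 77.54%.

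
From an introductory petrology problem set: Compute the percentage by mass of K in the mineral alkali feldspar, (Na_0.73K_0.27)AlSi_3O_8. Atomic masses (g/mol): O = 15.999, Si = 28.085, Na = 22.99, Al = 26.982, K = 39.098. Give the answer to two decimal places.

Formula mass = 0.73·22.99 + 0.27·39.098 + 1·26.982 + 3·28.085 + 8·15.999 = 266.568 g/mol, of which 10.556 g is K.
So K makes up 10.556/266.568 = 0.0396 of the mass, i.e. 3.96%.

3.96 wt%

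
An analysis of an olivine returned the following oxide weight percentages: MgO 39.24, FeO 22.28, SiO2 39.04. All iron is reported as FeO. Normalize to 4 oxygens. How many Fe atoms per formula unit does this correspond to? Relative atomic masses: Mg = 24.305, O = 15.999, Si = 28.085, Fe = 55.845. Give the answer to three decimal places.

0.480 Fe apfu

MgO (M=40.304): mol = 0.97360; Mg = 0.97360, O = 0.97360.
FeO (M=71.844): mol = 0.31012; Fe = 0.31012, O = 0.31012.
SiO2 (M=60.083): mol = 0.64977; Si = 0.64977, O = 1.29954.
ΣO = 2.58326; factor = 4/ΣO = 1.54843.
Fe apfu = 0.31012 × 1.54843 = 0.480.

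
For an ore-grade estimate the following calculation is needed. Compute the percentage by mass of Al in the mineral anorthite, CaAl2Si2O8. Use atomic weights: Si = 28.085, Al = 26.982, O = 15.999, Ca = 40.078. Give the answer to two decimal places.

Molar mass of CaAl2Si2O8: 1*40.078 + 2*26.982 + 2*28.085 + 8*15.999 = 278.204 g/mol.
Mass of Al per formula unit: 2 × 26.982 = 53.964 g.
Weight fraction Al = 53.964 / 278.204 = 0.1940.

19.40 weight percent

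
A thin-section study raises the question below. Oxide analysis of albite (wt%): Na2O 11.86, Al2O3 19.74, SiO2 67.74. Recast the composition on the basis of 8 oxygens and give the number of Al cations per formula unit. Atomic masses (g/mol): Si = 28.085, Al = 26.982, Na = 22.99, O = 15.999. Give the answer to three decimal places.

Na2O: 11.86/61.979 = 0.19136 mol → 0.38272 mol Na, 0.19136 mol O.
Al2O3: 19.74/101.961 = 0.19360 mol → 0.38720 mol Al, 0.58080 mol O.
SiO2: 67.74/60.083 = 1.12744 mol → 1.12744 mol Si, 2.25488 mol O.
Total oxygen = 3.02704 mol. Normalization factor = 8/3.02704 = 2.64285.
Al per 8 O = 0.38720 × 2.64285 = 1.023.

1.023 Al apfu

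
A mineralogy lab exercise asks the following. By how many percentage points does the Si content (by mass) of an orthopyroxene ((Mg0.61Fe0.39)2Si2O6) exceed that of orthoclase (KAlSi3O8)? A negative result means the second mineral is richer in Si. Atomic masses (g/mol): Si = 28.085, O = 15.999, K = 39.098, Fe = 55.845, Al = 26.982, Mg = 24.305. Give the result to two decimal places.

Si in (Mg0.61Fe0.39)2Si2O6: molar mass 225.375 g/mol; 2×28.085 = 56.170 g → 24.92 wt%.
Si in KAlSi3O8: molar mass 278.327 g/mol; 3×28.085 = 84.255 g → 30.27 wt%.
Difference = 24.92 − 30.27 = -5.35 percentage points.

-5.35 percentage points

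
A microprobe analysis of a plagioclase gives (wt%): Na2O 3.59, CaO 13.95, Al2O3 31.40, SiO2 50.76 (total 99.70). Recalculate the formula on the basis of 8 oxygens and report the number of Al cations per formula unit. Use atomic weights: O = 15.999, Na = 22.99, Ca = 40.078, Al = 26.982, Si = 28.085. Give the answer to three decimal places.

Na2O (M=61.979): mol = 0.05792; Na = 0.11584, O = 0.05792.
CaO (M=56.077): mol = 0.24877; Ca = 0.24877, O = 0.24877.
Al2O3 (M=101.961): mol = 0.30796; Al = 0.61592, O = 0.92388.
SiO2 (M=60.083): mol = 0.84483; Si = 0.84483, O = 1.68966.
ΣO = 2.92023; factor = 8/ΣO = 2.73951.
Al apfu = 0.61592 × 2.73951 = 1.687.

1.687 Al apfu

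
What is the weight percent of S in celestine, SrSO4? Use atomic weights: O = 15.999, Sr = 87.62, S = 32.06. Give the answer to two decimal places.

17.45 mass %

M(SrSO4) = 183.676 g/mol.
S contributes 1 × 32.06 = 32.060 g per mole.
32.060/183.676 = 0.1745 → 17.45%.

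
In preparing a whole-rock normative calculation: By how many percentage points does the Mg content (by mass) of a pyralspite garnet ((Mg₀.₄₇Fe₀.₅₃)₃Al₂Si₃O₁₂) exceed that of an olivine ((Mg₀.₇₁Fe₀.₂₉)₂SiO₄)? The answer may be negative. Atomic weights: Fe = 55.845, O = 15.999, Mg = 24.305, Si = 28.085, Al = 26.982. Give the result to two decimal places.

-14.15 percentage points

M((Mg₀.₄₇Fe₀.₅₃)₃Al₂Si₃O₁₂) = 453.271 g/mol, so wt% Mg = 34.270/453.271 × 100 = 7.56%.
M((Mg₀.₇₁Fe₀.₂₉)₂SiO₄) = 158.984 g/mol, so wt% Mg = 34.513/158.984 × 100 = 21.71%.
7.56 − 21.71 = -14.15 pp.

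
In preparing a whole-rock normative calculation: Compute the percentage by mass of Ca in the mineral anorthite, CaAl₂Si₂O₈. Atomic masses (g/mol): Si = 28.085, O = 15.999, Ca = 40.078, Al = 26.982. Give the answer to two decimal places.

14.41 mass %

Formula mass = 1×40.078 + 2×26.982 + 2×28.085 + 8×15.999 = 278.204 g/mol, of which 40.078 g is Ca.
So Ca makes up 40.078/278.204 = 0.1441 of the mass, i.e. 14.41%.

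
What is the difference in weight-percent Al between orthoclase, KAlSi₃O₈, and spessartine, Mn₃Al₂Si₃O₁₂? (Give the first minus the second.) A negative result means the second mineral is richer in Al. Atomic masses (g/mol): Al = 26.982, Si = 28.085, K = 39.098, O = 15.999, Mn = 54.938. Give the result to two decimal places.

Al in KAlSi₃O₈: molar mass 278.327 g/mol; 1×26.982 = 26.982 g → 9.69 wt%.
Al in Mn₃Al₂Si₃O₁₂: molar mass 495.021 g/mol; 2×26.982 = 53.964 g → 10.90 wt%.
Difference = 9.69 − 10.90 = -1.21 percentage points.

-1.21 percentage points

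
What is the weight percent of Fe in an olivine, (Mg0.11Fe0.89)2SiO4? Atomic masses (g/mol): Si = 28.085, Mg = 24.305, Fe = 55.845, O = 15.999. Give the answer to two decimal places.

M((Mg0.11Fe0.89)2SiO4) = 196.832 g/mol.
Fe contributes 1.78 × 55.845 = 99.404 g per mole.
99.404/196.832 = 0.5050 → 50.50%.

50.50 weight percent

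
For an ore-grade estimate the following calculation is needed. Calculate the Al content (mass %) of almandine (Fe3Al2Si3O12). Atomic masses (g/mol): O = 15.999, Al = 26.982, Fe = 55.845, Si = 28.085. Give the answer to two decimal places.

10.84 mass %

Formula mass = 3×55.845 + 2×26.982 + 3×28.085 + 12×15.999 = 497.742 g/mol, of which 53.964 g is Al.
So Al makes up 53.964/497.742 = 0.1084 of the mass, i.e. 10.84%.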